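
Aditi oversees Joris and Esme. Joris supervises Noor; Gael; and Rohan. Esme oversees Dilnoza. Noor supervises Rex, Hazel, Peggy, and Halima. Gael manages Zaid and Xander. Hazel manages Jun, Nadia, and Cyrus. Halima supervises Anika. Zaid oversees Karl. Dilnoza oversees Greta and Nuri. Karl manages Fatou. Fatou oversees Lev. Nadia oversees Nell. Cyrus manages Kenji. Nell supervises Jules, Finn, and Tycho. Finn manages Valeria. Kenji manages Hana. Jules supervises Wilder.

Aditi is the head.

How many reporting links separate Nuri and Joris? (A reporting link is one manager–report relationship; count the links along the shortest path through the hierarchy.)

4

Nuri is 3 levels below Aditi, and Joris is 1 level below Aditi (their lowest common manager). The shortest path runs up from Nuri to Aditi and back down to Joris: 3 + 1 = 4 links.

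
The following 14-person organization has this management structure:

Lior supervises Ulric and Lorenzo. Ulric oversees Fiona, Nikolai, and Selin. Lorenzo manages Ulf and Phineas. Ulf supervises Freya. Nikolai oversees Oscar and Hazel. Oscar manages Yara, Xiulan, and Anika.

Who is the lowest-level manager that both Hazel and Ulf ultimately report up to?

Hazel's chain of managers is Nikolai, Ulric, Lior. Ulf's chain of managers is Lorenzo, Lior. The first manager that appears in both chains is Lior.

Lior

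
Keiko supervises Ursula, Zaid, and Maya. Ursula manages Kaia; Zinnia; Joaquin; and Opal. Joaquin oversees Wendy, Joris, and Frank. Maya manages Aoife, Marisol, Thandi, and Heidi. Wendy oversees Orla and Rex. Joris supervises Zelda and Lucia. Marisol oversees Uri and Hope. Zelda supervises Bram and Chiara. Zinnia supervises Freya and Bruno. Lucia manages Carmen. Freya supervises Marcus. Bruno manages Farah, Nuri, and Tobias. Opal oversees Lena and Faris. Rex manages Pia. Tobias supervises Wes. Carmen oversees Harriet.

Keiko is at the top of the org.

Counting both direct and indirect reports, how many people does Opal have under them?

Opal directly manages Faris, Lena. Faris has no reports. Lena has no reports. So Opal's organization is 2 direct reports plus everyone under them: 1 + 1 = 2.

2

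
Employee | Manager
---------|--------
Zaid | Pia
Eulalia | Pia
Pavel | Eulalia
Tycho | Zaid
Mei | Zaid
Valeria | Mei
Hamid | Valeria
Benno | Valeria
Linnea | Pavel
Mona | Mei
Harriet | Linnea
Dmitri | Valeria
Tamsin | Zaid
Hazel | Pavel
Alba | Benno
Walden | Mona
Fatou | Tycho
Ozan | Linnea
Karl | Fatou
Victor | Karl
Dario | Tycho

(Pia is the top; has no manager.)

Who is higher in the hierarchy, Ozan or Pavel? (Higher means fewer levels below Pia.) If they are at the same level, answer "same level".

Ozan is 4 levels below Pia; Pavel is 2. Pavel is higher.

Pavel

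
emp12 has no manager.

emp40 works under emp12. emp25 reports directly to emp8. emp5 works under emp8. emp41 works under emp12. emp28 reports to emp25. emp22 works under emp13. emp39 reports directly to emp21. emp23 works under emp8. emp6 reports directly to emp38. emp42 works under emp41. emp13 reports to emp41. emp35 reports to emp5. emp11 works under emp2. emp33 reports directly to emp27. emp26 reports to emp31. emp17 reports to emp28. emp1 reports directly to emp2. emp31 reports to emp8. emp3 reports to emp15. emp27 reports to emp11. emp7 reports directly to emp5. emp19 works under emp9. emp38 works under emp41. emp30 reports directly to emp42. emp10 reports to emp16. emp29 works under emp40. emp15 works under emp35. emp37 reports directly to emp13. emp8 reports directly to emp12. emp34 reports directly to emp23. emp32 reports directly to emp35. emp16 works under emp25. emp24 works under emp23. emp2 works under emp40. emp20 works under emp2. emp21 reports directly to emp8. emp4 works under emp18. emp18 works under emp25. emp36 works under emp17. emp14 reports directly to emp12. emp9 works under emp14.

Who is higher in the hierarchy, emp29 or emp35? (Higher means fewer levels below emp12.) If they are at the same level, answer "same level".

emp29

emp29 is 2 levels below emp12; emp35 is 3. emp29 is higher.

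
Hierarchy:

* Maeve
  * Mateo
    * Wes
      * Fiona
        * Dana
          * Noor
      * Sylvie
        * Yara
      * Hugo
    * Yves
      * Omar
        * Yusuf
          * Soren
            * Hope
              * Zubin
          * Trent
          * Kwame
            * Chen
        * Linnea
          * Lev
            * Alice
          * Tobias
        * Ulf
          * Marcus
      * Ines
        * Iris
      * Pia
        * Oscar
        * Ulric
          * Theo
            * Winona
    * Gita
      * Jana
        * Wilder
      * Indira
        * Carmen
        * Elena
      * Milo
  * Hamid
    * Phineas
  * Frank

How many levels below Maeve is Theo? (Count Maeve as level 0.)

5

Chain from Theo up to Maeve: Theo → Ulric → Pia → Yves → Mateo → Maeve. That is 5 steps up, so Theo is 5 levels below Maeve.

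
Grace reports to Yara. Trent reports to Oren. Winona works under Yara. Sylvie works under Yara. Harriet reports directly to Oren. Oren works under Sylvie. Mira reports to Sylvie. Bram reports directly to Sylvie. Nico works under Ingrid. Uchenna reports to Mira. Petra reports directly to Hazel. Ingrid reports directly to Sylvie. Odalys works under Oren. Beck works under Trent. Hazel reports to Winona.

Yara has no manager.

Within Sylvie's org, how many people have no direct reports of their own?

The people in Sylvie's organization with no one reporting to them are Nico, Bram, Uchenna, Harriet, Beck, Odalys. That is 6.

6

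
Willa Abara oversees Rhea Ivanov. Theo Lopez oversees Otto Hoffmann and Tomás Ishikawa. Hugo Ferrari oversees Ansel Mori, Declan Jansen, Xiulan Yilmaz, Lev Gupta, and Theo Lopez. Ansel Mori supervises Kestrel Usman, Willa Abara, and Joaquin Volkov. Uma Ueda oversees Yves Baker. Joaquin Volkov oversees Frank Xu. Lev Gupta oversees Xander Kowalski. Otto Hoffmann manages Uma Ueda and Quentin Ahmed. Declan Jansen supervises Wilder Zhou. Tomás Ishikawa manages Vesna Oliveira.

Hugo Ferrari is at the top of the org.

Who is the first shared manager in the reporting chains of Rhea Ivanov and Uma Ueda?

Rhea Ivanov's chain of managers is Willa Abara, Ansel Mori, Hugo Ferrari. Uma Ueda's chain of managers is Otto Hoffmann, Theo Lopez, Hugo Ferrari. The first manager that appears in both chains is Hugo Ferrari.

Hugo Ferrari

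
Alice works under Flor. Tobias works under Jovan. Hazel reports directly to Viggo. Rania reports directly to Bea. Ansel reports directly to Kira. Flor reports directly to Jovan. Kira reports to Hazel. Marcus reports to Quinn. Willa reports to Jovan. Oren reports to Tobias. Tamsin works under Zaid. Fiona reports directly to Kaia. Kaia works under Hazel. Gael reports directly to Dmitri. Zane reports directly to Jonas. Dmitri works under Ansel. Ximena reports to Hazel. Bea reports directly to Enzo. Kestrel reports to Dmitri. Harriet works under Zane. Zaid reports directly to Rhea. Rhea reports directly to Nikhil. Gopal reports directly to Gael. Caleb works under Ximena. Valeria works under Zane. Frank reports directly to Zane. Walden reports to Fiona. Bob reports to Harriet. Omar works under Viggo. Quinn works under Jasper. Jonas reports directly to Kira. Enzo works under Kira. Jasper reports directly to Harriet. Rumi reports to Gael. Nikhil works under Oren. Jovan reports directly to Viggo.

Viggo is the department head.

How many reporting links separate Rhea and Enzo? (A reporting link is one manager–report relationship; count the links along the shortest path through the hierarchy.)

Rhea is 5 levels below Viggo, and Enzo is 3 levels below Viggo (their lowest common manager). The shortest path runs up from Rhea to Viggo and back down to Enzo: 5 + 3 = 8 links.

8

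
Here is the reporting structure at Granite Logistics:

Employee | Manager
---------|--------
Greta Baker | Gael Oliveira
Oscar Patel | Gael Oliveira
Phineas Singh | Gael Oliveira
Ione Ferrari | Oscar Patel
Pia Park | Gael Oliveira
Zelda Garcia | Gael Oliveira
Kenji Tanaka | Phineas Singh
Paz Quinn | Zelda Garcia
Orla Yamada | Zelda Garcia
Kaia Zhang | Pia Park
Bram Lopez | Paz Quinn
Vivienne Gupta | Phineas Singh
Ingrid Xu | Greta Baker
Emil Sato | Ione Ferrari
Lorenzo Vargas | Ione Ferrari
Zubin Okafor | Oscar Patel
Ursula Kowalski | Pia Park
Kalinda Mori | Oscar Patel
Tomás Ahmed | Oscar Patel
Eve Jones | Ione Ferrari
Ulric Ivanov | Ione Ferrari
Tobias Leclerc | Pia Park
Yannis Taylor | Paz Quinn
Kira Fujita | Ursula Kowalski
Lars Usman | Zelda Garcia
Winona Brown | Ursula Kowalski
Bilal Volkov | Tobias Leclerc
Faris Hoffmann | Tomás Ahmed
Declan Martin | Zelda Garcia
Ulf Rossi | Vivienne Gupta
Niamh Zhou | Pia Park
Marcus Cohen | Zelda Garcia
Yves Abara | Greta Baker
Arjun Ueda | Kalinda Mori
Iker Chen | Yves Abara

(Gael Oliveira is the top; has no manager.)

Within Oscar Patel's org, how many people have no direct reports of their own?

7

The people in Oscar Patel's organization with no one reporting to them are Faris Hoffmann, Arjun Ueda, Zubin Okafor, Ulric Ivanov, Eve Jones, Lorenzo Vargas, Emil Sato. That is 7.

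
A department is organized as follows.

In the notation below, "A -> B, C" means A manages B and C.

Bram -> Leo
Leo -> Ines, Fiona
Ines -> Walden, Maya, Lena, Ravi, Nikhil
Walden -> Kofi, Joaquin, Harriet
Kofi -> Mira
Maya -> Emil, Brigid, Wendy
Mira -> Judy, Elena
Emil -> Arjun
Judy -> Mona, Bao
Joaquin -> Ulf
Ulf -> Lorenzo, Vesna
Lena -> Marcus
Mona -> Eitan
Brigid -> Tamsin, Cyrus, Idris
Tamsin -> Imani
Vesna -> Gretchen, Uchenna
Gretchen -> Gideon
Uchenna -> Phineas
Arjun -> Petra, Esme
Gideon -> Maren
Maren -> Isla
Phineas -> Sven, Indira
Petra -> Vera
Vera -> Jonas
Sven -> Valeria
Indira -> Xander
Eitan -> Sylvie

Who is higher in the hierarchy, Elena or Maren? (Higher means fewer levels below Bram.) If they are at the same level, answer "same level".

Elena is 6 levels below Bram; Maren is 9. Elena is higher.

Elena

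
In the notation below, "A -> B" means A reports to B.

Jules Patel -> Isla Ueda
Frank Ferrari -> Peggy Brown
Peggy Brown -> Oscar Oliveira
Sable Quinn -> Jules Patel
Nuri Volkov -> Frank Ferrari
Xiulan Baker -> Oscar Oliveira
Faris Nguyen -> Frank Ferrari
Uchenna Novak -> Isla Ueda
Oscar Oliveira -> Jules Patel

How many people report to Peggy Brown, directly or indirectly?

Peggy Brown directly manages Frank Ferrari. Under Frank Ferrari: Faris Nguyen, Nuri Volkov (2). That's 3 in total.

3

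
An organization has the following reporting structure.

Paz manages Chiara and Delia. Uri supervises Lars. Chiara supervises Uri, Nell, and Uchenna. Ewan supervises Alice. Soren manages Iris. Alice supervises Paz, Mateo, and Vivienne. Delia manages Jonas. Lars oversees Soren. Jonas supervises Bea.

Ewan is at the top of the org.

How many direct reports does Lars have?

1

Lars directly manages Soren. That is 1 direct report.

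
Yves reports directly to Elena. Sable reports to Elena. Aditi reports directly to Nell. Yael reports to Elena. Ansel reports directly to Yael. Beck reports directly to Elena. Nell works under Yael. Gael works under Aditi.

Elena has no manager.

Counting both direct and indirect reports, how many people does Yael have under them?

4

Yael directly manages Nell, Ansel. Under Nell: Aditi, Gael (2). Ansel has no reports. So Yael's organization is 2 direct reports plus everyone under them: 3 + 1 = 4.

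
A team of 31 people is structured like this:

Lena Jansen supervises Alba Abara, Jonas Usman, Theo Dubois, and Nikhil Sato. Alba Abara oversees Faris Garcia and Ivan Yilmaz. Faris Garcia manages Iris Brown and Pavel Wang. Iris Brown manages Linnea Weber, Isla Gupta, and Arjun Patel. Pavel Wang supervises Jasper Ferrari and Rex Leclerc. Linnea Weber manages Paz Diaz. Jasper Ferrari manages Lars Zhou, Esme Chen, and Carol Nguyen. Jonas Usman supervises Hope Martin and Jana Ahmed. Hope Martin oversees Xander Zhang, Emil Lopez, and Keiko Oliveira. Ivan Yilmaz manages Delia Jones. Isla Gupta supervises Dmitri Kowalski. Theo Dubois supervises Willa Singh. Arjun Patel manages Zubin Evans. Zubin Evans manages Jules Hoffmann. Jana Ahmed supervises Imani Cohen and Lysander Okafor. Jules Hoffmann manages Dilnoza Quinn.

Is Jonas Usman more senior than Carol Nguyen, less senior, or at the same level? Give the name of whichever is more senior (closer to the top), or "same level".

Jonas Usman

Jonas Usman is 1 level below Lena Jansen; Carol Nguyen is 5. Jonas Usman is higher.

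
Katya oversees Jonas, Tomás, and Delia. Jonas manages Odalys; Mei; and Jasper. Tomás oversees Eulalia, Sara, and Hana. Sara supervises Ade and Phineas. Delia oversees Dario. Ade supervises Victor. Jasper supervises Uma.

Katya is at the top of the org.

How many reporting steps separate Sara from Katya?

Chain from Sara up to Katya: Sara → Tomás → Katya. That is 2 steps up, so Sara is 2 levels below Katya.

2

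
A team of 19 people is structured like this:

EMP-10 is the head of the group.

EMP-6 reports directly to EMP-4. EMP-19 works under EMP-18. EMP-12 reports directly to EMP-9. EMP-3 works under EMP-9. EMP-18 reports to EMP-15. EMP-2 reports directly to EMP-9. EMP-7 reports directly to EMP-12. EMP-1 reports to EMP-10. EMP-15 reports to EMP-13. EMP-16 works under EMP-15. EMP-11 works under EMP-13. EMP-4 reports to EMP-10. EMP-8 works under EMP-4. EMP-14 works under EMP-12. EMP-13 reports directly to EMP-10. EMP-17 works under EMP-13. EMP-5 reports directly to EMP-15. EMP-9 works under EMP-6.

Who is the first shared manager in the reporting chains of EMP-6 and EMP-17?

EMP-6's chain of managers is EMP-4, EMP-10. EMP-17's chain of managers is EMP-13, EMP-10. The first manager that appears in both chains is EMP-10.

EMP-10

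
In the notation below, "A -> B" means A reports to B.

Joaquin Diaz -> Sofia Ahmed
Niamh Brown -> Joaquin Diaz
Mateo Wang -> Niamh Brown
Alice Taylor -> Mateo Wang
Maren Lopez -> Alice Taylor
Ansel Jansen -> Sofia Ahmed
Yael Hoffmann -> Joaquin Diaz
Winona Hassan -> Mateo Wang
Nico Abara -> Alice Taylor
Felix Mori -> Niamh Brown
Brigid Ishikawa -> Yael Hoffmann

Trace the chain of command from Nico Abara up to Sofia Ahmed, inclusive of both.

Nico Abara reports to Alice Taylor. Alice Taylor reports to Mateo Wang. Mateo Wang reports to Niamh Brown. Niamh Brown reports to Joaquin Diaz. Joaquin Diaz reports to Sofia Ahmed. Sofia Ahmed is at the top.

Nico Abara -> Alice Taylor -> Mateo Wang -> Niamh Brown -> Joaquin Diaz -> Sofia Ahmed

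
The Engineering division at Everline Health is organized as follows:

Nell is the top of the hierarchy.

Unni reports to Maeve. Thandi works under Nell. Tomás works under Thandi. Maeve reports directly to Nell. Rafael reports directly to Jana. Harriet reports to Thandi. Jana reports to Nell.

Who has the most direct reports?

Nell

Direct-report counts: Nell has 3; Maeve has 1; Jana has 1; Thandi has 2. The largest is 3, held by Nell.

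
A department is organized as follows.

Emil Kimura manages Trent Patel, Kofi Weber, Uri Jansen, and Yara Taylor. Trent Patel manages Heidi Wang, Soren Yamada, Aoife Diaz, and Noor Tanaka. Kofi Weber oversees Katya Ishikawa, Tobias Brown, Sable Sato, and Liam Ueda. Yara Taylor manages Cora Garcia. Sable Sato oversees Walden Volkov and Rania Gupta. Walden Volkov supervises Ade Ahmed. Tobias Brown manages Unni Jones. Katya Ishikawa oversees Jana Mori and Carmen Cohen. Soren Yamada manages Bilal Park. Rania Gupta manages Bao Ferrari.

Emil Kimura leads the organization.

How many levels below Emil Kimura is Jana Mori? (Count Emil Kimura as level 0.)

3

Chain from Jana Mori up to Emil Kimura: Jana Mori → Katya Ishikawa → Kofi Weber → Emil Kimura. That is 3 steps up, so Jana Mori is 3 levels below Emil Kimura.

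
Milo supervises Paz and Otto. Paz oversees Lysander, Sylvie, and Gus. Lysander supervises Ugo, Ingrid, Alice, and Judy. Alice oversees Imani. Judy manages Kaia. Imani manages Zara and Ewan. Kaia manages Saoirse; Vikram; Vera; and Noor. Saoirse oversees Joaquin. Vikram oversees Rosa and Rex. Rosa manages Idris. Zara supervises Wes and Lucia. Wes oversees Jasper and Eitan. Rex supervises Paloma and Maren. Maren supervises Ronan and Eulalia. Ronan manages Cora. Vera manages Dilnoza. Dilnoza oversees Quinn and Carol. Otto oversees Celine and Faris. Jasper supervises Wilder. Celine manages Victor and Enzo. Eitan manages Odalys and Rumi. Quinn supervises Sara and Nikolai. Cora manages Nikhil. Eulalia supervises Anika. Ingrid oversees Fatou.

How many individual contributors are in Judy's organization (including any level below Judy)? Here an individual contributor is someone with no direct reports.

9

The people in Judy's organization with no one reporting to them are Noor, Carol, Nikolai, Sara, Paloma, Anika, Nikhil, Idris, Joaquin. That is 9.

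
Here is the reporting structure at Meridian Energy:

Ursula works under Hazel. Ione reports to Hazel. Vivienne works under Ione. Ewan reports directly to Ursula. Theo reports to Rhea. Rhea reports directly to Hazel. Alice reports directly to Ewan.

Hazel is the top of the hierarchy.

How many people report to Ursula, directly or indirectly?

2

Ursula directly manages Ewan. Under Ewan: Alice (1). That's 2 in total.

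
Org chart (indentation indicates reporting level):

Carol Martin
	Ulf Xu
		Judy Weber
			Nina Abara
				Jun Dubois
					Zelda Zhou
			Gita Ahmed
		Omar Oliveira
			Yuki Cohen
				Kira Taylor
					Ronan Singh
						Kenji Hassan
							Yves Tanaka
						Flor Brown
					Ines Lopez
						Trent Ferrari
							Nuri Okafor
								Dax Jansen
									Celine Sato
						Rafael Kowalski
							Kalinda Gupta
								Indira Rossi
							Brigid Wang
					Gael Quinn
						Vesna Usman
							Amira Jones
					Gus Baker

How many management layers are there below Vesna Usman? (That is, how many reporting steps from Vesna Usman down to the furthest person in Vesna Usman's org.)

1

The longest chain under Vesna Usman runs Vesna Usman → Amira Jones, which is 1 level below Vesna Usman.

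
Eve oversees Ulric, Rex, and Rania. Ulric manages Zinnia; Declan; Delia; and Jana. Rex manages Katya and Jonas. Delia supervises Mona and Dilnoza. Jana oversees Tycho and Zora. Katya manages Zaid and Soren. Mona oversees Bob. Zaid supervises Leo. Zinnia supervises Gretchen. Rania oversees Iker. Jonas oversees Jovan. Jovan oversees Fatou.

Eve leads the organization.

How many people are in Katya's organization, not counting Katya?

3

Katya directly manages Zaid, Soren. Under Zaid: Leo (1). Soren has no reports. So Katya's organization is 2 direct reports plus everyone under them: 2 + 1 = 3.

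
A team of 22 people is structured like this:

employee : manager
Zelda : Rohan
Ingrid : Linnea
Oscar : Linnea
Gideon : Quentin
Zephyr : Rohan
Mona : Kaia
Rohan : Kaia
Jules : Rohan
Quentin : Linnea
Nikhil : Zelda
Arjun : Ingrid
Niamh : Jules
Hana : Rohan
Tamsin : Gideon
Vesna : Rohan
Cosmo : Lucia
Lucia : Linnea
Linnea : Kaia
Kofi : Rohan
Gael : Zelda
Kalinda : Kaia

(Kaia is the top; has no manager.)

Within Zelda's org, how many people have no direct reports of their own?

2

The people in Zelda's organization with no one reporting to them are Gael, Nikhil. That is 2.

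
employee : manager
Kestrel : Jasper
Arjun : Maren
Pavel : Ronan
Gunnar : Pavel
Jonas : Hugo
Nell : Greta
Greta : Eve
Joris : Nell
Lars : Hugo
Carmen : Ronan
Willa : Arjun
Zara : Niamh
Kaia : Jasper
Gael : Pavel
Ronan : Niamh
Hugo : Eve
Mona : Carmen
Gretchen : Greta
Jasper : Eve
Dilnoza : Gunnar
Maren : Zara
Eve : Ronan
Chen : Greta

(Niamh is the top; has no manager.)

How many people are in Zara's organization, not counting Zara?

Zara directly manages Maren. Under Maren: Arjun, Willa (2). That's 3 in total.

3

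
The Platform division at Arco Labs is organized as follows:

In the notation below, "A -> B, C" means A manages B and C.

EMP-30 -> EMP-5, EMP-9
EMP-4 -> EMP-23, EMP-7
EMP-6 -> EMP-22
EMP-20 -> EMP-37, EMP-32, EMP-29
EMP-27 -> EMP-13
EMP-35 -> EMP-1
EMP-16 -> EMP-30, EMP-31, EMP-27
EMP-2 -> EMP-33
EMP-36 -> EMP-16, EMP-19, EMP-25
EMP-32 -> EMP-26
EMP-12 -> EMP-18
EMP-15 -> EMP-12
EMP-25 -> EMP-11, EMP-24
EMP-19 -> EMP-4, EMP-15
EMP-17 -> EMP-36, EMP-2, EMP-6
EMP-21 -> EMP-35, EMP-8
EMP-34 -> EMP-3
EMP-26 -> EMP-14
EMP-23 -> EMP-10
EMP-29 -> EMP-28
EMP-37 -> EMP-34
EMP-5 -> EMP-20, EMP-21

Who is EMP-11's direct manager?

EMP-11 reports directly to EMP-25.

EMP-25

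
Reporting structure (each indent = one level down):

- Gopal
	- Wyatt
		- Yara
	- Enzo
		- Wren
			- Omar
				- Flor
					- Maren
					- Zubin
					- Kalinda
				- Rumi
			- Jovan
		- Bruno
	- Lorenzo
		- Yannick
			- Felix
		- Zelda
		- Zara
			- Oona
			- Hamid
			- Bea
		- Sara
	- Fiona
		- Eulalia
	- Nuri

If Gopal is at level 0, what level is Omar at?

Chain from Omar up to Gopal: Omar → Wren → Enzo → Gopal. That is 3 steps up, so Omar is 3 levels below Gopal.

3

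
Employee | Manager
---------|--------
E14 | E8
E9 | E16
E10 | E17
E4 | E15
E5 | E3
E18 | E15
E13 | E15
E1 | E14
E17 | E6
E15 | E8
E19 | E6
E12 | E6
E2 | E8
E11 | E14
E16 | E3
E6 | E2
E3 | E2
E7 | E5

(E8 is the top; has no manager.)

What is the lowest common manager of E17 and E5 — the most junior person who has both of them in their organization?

E17's chain of managers is E6, E2, E8. E5's chain of managers is E3, E2, E8. The first manager that appears in both chains is E2.

E2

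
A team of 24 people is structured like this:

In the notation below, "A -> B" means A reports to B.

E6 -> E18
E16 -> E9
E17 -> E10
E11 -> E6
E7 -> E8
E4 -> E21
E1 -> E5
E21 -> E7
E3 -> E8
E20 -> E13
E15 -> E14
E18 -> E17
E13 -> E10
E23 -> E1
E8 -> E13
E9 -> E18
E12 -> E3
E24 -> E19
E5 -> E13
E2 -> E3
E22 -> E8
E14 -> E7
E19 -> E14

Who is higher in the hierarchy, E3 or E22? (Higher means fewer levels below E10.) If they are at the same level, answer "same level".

Both E3 and E22 are 3 levels below E10.

same level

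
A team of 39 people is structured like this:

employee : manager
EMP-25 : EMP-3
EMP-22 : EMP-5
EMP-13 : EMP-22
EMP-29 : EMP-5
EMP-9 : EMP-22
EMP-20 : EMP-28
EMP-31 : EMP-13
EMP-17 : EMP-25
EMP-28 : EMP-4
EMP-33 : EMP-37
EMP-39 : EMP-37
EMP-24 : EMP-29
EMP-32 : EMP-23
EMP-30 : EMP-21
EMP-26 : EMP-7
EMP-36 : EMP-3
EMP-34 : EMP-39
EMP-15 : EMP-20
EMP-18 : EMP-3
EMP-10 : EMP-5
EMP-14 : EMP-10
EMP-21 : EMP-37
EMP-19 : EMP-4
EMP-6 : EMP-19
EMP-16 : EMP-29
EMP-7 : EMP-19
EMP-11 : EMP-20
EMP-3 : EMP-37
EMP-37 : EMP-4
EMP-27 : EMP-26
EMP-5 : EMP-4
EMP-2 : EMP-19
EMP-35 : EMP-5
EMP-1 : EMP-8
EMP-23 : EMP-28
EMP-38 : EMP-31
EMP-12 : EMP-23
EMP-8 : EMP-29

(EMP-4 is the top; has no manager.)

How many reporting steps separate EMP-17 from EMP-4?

Chain from EMP-17 up to EMP-4: EMP-17 → EMP-25 → EMP-3 → EMP-37 → EMP-4. That is 4 steps up, so EMP-17 is 4 levels below EMP-4.

4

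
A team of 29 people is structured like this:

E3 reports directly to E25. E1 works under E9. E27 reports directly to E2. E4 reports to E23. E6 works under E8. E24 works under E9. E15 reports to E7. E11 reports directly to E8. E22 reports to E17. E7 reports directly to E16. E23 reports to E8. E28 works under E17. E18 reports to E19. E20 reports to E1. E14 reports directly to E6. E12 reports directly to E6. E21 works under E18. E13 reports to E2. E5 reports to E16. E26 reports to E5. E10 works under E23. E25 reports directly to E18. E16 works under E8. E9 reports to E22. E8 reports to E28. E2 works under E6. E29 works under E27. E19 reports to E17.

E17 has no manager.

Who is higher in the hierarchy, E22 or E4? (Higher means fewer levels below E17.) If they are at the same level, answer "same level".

E22 is 1 level below E17; E4 is 4. E22 is higher.

E22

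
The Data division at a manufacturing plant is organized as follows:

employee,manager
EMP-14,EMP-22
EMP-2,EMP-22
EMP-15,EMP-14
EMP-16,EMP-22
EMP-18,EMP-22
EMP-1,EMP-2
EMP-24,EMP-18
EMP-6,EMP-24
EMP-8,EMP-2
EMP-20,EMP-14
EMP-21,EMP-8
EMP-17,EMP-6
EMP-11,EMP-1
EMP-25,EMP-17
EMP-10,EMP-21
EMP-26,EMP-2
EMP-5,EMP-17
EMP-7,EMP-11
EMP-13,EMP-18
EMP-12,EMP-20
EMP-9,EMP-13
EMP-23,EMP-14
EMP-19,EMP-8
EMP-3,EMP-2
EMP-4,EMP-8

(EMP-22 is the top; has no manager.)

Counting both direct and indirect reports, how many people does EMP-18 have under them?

7

EMP-18 directly manages EMP-24, EMP-13. Under EMP-24: EMP-6, EMP-17, EMP-5, EMP-25 (4). Under EMP-13: EMP-9 (1). So EMP-18's organization is 2 direct reports plus everyone under them: 5 + 2 = 7.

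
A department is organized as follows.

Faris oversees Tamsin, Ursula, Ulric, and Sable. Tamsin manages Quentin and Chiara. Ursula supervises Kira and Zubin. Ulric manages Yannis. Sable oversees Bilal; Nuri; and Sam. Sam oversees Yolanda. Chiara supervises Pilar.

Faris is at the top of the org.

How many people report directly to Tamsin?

Tamsin directly manages Quentin, Chiara. That is 2 direct reports.

2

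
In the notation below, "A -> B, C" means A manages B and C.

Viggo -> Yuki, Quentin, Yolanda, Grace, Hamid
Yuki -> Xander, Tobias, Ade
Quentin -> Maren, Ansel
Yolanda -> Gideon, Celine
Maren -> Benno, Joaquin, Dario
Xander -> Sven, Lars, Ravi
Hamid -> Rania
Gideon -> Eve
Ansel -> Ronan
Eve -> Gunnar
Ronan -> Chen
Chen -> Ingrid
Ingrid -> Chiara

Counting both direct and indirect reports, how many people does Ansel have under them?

4

Ansel directly manages Ronan. Under Ronan: Chen, Ingrid, Chiara (3). That's 4 in total.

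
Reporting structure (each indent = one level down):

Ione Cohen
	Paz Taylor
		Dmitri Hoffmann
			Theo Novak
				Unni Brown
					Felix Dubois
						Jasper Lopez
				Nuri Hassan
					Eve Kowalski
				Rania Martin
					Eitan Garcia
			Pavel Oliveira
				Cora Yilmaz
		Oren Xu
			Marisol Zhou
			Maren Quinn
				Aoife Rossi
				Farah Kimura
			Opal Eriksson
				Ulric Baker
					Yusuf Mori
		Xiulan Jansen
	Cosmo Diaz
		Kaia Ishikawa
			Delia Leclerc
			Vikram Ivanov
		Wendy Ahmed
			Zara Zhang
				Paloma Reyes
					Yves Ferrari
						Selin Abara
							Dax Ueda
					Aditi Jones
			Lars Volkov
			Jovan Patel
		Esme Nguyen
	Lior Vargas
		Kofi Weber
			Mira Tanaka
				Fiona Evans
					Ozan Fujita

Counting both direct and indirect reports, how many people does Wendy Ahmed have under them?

Wendy Ahmed directly manages Zara Zhang, Lars Volkov, Jovan Patel. Under Zara Zhang: Paloma Reyes, Aditi Jones, Yves Ferrari, Selin Abara, Dax Ueda (5). Lars Volkov has no reports. Jovan Patel has no reports. So Wendy Ahmed's organization is 3 direct reports plus everyone under them: 6 + 1 + 1 = 8.

8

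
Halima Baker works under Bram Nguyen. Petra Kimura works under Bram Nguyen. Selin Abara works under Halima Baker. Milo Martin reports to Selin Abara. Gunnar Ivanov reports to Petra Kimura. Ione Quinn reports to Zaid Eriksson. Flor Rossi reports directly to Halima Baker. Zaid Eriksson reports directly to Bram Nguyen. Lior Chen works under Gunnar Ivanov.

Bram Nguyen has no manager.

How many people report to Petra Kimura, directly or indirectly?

Petra Kimura directly manages Gunnar Ivanov. Under Gunnar Ivanov: Lior Chen (1). That's 2 in total.

2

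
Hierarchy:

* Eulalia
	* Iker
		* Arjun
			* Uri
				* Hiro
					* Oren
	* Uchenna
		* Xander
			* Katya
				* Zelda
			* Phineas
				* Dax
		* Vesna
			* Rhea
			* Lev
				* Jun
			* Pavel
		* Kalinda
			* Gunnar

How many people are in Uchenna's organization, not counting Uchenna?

12

Uchenna directly manages Xander, Vesna, Kalinda. Under Xander: Phineas, Dax, Katya, Zelda (4). Under Vesna: Pavel, Lev, Jun, Rhea (4). Under Kalinda: Gunnar (1). So Uchenna's organization is 3 direct reports plus everyone under them: 5 + 5 + 2 = 12.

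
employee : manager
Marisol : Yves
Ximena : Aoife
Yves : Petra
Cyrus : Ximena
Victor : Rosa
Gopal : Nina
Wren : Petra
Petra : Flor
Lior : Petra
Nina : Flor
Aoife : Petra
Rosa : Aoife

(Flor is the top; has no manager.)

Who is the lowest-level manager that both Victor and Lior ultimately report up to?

Victor's chain of managers is Rosa, Aoife, Petra, Flor. Lior's chain of managers is Petra, Flor. The first manager that appears in both chains is Petra.

Petra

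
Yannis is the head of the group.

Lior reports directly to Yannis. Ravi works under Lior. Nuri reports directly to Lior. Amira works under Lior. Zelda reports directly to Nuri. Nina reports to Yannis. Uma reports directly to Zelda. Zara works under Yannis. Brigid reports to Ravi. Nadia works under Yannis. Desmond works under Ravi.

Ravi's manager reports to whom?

Ravi reports to Lior, and Lior reports to Yannis. So Ravi's skip-level manager is Yannis.

Yannis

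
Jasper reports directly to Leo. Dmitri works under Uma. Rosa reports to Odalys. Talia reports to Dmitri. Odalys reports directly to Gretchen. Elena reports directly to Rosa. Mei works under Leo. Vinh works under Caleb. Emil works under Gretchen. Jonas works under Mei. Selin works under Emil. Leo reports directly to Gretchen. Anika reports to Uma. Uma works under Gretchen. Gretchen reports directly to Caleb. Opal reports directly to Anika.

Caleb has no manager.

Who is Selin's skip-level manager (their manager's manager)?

Selin reports to Emil, and Emil reports to Gretchen. So Selin's skip-level manager is Gretchen.

Gretchen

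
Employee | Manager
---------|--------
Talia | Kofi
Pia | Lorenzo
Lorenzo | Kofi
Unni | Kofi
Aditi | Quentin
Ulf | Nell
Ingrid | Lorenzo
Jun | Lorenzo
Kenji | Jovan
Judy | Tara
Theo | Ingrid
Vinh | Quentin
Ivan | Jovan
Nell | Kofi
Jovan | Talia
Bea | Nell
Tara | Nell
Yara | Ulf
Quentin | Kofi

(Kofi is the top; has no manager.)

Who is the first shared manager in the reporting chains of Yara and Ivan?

Kofi

Yara's chain of managers is Ulf, Nell, Kofi. Ivan's chain of managers is Jovan, Talia, Kofi. The first manager that appears in both chains is Kofi.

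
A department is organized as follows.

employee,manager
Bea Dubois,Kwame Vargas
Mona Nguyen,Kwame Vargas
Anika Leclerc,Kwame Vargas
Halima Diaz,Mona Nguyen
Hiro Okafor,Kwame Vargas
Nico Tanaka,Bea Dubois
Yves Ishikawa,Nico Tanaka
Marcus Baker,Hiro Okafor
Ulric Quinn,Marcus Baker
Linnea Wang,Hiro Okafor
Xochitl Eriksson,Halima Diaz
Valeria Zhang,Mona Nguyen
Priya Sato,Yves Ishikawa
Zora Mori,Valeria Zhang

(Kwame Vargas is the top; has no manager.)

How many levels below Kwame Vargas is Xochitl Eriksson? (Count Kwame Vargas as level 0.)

Chain from Xochitl Eriksson up to Kwame Vargas: Xochitl Eriksson → Halima Diaz → Mona Nguyen → Kwame Vargas. That is 3 steps up, so Xochitl Eriksson is 3 levels below Kwame Vargas.

3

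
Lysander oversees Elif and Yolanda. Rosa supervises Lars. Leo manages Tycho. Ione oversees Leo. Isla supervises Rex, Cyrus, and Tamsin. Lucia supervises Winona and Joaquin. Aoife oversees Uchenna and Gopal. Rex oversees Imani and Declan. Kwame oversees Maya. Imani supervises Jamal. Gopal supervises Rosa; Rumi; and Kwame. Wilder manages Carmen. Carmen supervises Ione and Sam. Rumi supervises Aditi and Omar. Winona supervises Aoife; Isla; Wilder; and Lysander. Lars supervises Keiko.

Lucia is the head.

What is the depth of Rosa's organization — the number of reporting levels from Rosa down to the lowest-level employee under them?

2

The longest chain under Rosa runs Rosa → Lars → Keiko, which is 2 levels below Rosa.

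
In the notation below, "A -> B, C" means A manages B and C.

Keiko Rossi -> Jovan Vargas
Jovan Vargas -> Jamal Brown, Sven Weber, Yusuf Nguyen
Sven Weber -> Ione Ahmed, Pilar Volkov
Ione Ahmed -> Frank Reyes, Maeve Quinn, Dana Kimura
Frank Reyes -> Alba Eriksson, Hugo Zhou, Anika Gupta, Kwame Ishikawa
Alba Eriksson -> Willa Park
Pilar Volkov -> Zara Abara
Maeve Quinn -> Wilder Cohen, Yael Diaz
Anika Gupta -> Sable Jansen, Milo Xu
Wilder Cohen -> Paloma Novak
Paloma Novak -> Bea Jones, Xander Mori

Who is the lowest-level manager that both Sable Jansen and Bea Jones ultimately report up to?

Ione Ahmed

Sable Jansen's chain of managers is Anika Gupta, Frank Reyes, Ione Ahmed, Sven Weber, Jovan Vargas, Keiko Rossi. Bea Jones's chain of managers is Paloma Novak, Wilder Cohen, Maeve Quinn, Ione Ahmed, Sven Weber, Jovan Vargas, Keiko Rossi. The first manager that appears in both chains is Ione Ahmed.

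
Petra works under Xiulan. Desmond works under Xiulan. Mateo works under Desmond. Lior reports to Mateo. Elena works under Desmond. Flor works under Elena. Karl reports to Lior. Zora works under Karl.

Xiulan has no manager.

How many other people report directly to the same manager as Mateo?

1

Mateo reports to Desmond. Desmond's other direct reports are Elena — 1 peer.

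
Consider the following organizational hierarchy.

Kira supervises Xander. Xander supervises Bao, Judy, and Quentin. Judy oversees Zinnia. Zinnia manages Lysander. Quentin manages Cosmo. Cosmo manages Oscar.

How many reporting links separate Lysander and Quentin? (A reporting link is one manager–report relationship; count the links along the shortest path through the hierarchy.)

4

Lysander is 3 levels below Xander, and Quentin is 1 level below Xander (their lowest common manager). The shortest path runs up from Lysander to Xander and back down to Quentin: 3 + 1 = 4 links.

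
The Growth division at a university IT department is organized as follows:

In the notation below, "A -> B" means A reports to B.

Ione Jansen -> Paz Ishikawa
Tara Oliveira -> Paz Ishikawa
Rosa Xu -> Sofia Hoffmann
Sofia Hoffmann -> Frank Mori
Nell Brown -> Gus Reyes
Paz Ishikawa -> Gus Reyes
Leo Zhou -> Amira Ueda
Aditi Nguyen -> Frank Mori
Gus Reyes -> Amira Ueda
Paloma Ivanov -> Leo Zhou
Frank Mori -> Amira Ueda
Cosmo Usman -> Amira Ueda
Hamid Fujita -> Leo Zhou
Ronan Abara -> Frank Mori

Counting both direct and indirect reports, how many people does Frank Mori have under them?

4

Frank Mori directly manages Ronan Abara, Aditi Nguyen, Sofia Hoffmann. Ronan Abara has no reports. Aditi Nguyen has no reports. Under Sofia Hoffmann: Rosa Xu (1). So Frank Mori's organization is 3 direct reports plus everyone under them: 1 + 1 + 2 = 4.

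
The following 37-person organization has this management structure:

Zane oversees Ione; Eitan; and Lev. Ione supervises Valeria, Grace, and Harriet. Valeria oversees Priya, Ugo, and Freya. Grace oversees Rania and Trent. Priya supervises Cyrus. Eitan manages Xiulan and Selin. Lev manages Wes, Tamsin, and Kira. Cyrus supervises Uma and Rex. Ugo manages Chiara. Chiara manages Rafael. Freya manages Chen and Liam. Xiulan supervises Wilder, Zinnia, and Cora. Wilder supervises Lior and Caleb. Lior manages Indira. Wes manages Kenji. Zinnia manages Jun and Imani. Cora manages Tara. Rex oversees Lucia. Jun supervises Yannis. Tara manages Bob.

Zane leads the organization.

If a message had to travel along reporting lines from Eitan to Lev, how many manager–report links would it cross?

2

Eitan is 1 level below Zane, and Lev is 1 level below Zane (their lowest common manager). The shortest path runs up from Eitan to Zane and back down to Lev: 1 + 1 = 2 links.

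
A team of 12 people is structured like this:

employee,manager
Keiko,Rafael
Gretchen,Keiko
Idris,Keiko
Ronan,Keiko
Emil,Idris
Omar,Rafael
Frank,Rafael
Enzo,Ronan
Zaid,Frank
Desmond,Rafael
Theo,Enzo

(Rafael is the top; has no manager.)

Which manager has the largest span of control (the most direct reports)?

Direct-report counts: Rafael has 4; Frank has 1; Keiko has 3; Ronan has 1; Enzo has 1; Idris has 1. The largest is 4, held by Rafael.

Rafael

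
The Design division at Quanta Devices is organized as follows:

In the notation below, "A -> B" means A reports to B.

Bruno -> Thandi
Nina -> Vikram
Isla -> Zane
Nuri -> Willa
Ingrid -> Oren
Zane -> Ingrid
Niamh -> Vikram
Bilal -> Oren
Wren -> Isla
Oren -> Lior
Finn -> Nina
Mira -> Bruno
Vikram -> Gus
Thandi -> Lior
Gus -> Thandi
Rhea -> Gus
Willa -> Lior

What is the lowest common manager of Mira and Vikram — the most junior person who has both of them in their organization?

Thandi

Mira's chain of managers is Bruno, Thandi, Lior. Vikram's chain of managers is Gus, Thandi, Lior. The first manager that appears in both chains is Thandi.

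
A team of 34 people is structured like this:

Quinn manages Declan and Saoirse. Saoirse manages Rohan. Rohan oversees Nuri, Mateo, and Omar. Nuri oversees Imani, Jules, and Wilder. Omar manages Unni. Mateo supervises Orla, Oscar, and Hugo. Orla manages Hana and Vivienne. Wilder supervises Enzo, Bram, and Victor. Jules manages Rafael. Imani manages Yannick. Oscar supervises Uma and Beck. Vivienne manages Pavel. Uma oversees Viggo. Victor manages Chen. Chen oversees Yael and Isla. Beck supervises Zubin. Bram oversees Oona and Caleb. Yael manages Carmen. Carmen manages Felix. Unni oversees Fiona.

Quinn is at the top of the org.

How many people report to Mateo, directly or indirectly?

10

Mateo directly manages Orla, Oscar, Hugo. Under Orla: Hana, Vivienne, Pavel (3). Under Oscar: Beck, Zubin, Uma, Viggo (4). Hugo has no reports. So Mateo's organization is 3 direct reports plus everyone under them: 4 + 5 + 1 = 10.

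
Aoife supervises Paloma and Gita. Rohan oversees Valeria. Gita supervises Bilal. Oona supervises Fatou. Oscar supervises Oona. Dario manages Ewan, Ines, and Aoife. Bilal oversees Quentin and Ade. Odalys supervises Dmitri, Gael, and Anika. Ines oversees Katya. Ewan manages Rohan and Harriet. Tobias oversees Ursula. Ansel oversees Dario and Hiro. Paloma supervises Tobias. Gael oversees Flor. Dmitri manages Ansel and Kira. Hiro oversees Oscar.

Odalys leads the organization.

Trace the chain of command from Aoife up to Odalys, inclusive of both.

Aoife reports to Dario. Dario reports to Ansel. Ansel reports to Dmitri. Dmitri reports to Odalys. Odalys is at the top.

Aoife -> Dario -> Ansel -> Dmitri -> Odalys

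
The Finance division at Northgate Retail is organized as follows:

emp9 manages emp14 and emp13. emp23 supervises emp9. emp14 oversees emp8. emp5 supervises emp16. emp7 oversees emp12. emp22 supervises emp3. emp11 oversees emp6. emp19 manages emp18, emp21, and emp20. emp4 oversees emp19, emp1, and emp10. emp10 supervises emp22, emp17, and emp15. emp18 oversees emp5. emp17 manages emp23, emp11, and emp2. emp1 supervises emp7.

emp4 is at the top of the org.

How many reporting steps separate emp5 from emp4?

3

Chain from emp5 up to emp4: emp5 → emp18 → emp19 → emp4. That is 3 steps up, so emp5 is 3 levels below emp4.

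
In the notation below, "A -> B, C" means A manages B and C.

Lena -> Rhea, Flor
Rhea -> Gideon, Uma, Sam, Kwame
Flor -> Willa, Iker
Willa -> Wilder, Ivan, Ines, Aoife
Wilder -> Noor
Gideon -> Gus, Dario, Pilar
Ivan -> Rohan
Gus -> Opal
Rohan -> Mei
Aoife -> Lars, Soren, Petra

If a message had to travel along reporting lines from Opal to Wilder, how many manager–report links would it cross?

Opal is 4 levels below Lena, and Wilder is 3 levels below Lena (their lowest common manager). The shortest path runs up from Opal to Lena and back down to Wilder: 4 + 3 = 7 links.

7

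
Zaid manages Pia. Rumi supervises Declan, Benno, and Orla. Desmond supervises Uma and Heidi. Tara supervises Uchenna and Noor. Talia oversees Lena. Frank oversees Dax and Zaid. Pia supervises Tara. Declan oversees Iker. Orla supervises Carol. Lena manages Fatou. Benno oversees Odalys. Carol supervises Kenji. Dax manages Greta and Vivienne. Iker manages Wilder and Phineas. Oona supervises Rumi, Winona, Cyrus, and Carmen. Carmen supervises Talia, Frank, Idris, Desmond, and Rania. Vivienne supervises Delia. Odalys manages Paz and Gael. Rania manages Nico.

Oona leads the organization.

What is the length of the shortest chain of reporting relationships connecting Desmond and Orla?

4

Desmond is 2 levels below Oona, and Orla is 2 levels below Oona (their lowest common manager). The shortest path runs up from Desmond to Oona and back down to Orla: 2 + 2 = 4 links.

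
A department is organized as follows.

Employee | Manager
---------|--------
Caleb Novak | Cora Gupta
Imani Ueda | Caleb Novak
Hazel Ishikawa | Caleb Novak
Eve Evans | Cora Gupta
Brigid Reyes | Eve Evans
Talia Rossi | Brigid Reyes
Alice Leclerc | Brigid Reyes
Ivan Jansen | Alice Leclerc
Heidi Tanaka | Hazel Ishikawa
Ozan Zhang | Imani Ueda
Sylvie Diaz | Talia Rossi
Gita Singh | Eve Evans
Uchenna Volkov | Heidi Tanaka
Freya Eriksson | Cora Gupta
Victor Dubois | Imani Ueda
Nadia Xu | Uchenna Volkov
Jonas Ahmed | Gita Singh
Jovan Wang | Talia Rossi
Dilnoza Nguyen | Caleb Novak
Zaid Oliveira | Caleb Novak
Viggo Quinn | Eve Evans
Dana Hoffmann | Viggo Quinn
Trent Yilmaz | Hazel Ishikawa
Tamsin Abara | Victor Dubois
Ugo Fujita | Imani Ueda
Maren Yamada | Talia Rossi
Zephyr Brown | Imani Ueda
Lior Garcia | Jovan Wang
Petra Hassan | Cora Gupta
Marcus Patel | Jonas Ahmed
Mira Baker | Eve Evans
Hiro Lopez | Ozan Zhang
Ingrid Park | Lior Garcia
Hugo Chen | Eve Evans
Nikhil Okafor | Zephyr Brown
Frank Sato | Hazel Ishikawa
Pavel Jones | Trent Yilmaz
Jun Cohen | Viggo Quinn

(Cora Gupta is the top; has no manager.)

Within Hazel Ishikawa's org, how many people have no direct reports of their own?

3

The people in Hazel Ishikawa's organization with no one reporting to them are Frank Sato, Pavel Jones, Nadia Xu. That is 3.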